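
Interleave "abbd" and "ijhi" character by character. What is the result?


Interleaving "abbd" and "ijhi":
  Position 0: 'a' from first, 'i' from second => "ai"
  Position 1: 'b' from first, 'j' from second => "bj"
  Position 2: 'b' from first, 'h' from second => "bh"
  Position 3: 'd' from first, 'i' from second => "di"
Result: aibjbhdi

aibjbhdi


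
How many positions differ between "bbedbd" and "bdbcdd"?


Comparing "bbedbd" and "bdbcdd" position by position:
  Position 0: 'b' vs 'b' => same
  Position 1: 'b' vs 'd' => DIFFER
  Position 2: 'e' vs 'b' => DIFFER
  Position 3: 'd' vs 'c' => DIFFER
  Position 4: 'b' vs 'd' => DIFFER
  Position 5: 'd' vs 'd' => same
Positions that differ: 4

4


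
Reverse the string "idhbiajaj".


Input: idhbiajaj
Reading characters right to left:
  Position 8: 'j'
  Position 7: 'a'
  Position 6: 'j'
  Position 5: 'a'
  Position 4: 'i'
  Position 3: 'b'
  Position 2: 'h'
  Position 1: 'd'
  Position 0: 'i'
Reversed: jajaibhdi

jajaibhdi


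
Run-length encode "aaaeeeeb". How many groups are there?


Input: aaaeeeeb
Scanning for consecutive runs:
  Group 1: 'a' x 3 (positions 0-2)
  Group 2: 'e' x 4 (positions 3-6)
  Group 3: 'b' x 1 (positions 7-7)
Total groups: 3

3


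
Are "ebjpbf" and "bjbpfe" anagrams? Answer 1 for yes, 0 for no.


Strings: "ebjpbf", "bjbpfe"
Sorted first:  bbefjp
Sorted second: bbefjp
Sorted forms match => anagrams

1


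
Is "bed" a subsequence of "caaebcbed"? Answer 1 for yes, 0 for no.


Check if "bed" is a subsequence of "caaebcbed"
Greedy scan:
  Position 0 ('c'): no match needed
  Position 1 ('a'): no match needed
  Position 2 ('a'): no match needed
  Position 3 ('e'): no match needed
  Position 4 ('b'): matches sub[0] = 'b'
  Position 5 ('c'): no match needed
  Position 6 ('b'): no match needed
  Position 7 ('e'): matches sub[1] = 'e'
  Position 8 ('d'): matches sub[2] = 'd'
All 3 characters matched => is a subsequence

1


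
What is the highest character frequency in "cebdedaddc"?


Input: cebdedaddc
Character counts:
  'a': 1
  'b': 1
  'c': 2
  'd': 4
  'e': 2
Maximum frequency: 4

4


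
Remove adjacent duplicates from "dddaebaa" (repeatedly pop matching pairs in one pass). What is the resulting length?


Input: dddaebaa
Stack-based adjacent duplicate removal:
  Read 'd': push. Stack: d
  Read 'd': matches stack top 'd' => pop. Stack: (empty)
  Read 'd': push. Stack: d
  Read 'a': push. Stack: da
  Read 'e': push. Stack: dae
  Read 'b': push. Stack: daeb
  Read 'a': push. Stack: daeba
  Read 'a': matches stack top 'a' => pop. Stack: daeb
Final stack: "daeb" (length 4)

4


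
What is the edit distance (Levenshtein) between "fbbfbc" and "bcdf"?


Computing edit distance: "fbbfbc" -> "bcdf"
DP table:
           b    c    d    f
      0    1    2    3    4
  f   1    1    2    3    3
  b   2    1    2    3    4
  b   3    2    2    3    4
  f   4    3    3    3    3
  b   5    4    4    4    4
  c   6    5    4    5    5
Edit distance = dp[6][4] = 5

5


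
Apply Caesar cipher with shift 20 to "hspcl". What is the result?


Caesar cipher: shift "hspcl" by 20
  'h' (pos 7) + 20 = pos 1 = 'b'
  's' (pos 18) + 20 = pos 12 = 'm'
  'p' (pos 15) + 20 = pos 9 = 'j'
  'c' (pos 2) + 20 = pos 22 = 'w'
  'l' (pos 11) + 20 = pos 5 = 'f'
Result: bmjwf

bmjwf


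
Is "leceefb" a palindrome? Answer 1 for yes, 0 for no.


Input: leceefb
Reversed: bfeecel
  Compare pos 0 ('l') with pos 6 ('b'): MISMATCH
  Compare pos 1 ('e') with pos 5 ('f'): MISMATCH
  Compare pos 2 ('c') with pos 4 ('e'): MISMATCH
Result: not a palindrome

0


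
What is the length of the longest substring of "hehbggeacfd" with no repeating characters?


Input: "hehbggeacfd"
Sliding window (track last position of each char):
  Position 0 ('h'): window [0,0] length 1 -- new best
  Position 1 ('e'): window [0,1] length 2 -- new best
  Position 2 ('h'): repeat (last at 0), move window start to 1
  Position 2 ('h'): window [1,2] length 2
  Position 3 ('b'): window [1,3] length 3 -- new best
  Position 4 ('g'): window [1,4] length 4 -- new best
  Position 5 ('g'): repeat (last at 4), move window start to 5
  Position 5 ('g'): window [5,5] length 1
  Position 6 ('e'): window [5,6] length 2
  Position 7 ('a'): window [5,7] length 3
  Position 8 ('c'): window [5,8] length 4
  Position 9 ('f'): window [5,9] length 5 -- new best
  Position 10 ('d'): window [5,10] length 6 -- new best
Longest substring with no repeats: "geacfd" with length 6

6


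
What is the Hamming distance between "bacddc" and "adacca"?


Comparing "bacddc" and "adacca" position by position:
  Position 0: 'b' vs 'a' => differ
  Position 1: 'a' vs 'd' => differ
  Position 2: 'c' vs 'a' => differ
  Position 3: 'd' vs 'c' => differ
  Position 4: 'd' vs 'c' => differ
  Position 5: 'c' vs 'a' => differ
Total differences (Hamming distance): 6

6


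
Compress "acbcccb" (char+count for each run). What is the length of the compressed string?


Input: acbcccb
Runs:
  'a' x 1 => "a1"
  'c' x 1 => "c1"
  'b' x 1 => "b1"
  'c' x 3 => "c3"
  'b' x 1 => "b1"
Compressed: "a1c1b1c3b1"
Compressed length: 10

10


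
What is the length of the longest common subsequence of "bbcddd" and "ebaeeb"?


LCS of "bbcddd" and "ebaeeb"
DP table:
           e    b    a    e    e    b
      0    0    0    0    0    0    0
  b   0    0    1    1    1    1    1
  b   0    0    1    1    1    1    2
  c   0    0    1    1    1    1    2
  d   0    0    1    1    1    1    2
  d   0    0    1    1    1    1    2
  d   0    0    1    1    1    1    2
LCS length = dp[6][6] = 2

2


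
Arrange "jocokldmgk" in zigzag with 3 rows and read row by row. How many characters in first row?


Zigzag "jocokldmgk" into 3 rows:
Placing characters:
  'j' => row 0
  'o' => row 1
  'c' => row 2
  'o' => row 1
  'k' => row 0
  'l' => row 1
  'd' => row 2
  'm' => row 1
  'g' => row 0
  'k' => row 1
Rows:
  Row 0: "jkg"
  Row 1: "oolmk"
  Row 2: "cd"
First row length: 3

3


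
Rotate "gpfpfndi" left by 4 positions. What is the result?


Input: "gpfpfndi", rotate left by 4
First 4 characters: "gpfp"
Remaining characters: "fndi"
Concatenate remaining + first: "fndi" + "gpfp" = "fndigpfp"

fndigpfp


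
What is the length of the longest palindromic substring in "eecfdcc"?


Input: "eecfdcc"
Checking substrings for palindromes:
  [0:2] "ee" (len 2) => palindrome
  [5:7] "cc" (len 2) => palindrome
Longest palindromic substring: "ee" with length 2

2


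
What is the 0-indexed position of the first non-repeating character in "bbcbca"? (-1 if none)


Input: bbcbca
Character frequencies:
  'a': 1
  'b': 3
  'c': 2
Scanning left to right for freq == 1:
  Position 0 ('b'): freq=3, skip
  Position 1 ('b'): freq=3, skip
  Position 2 ('c'): freq=2, skip
  Position 3 ('b'): freq=3, skip
  Position 4 ('c'): freq=2, skip
  Position 5 ('a'): unique! => answer = 5

5


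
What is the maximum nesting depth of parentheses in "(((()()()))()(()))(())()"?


Input: "(((()()()))()(()))(())()"
Tracking depth:
  Position 0 '(': depth becomes 1
  Position 1 '(': depth becomes 2
  Position 2 '(': depth becomes 3
  Position 3 '(': depth becomes 4
  Position 4 ')': depth becomes 3
  Position 5 '(': depth becomes 4
  Position 6 ')': depth becomes 3
  Position 7 '(': depth becomes 4
  Position 8 ')': depth becomes 3
  Position 9 ')': depth becomes 2
  Position 10 ')': depth becomes 1
  Position 11 '(': depth becomes 2
  Position 12 ')': depth becomes 1
  Position 13 '(': depth becomes 2
  Position 14 '(': depth becomes 3
  Position 15 ')': depth becomes 2
  Position 16 ')': depth becomes 1
  Position 17 ')': depth becomes 0
  Position 18 '(': depth becomes 1
  Position 19 '(': depth becomes 2
  Position 20 ')': depth becomes 1
  Position 21 ')': depth becomes 0
  Position 22 '(': depth becomes 1
  Position 23 ')': depth becomes 0
Maximum depth reached: 4

4


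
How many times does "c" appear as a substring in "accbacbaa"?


Searching for "c" in "accbacbaa"
Scanning each position:
  Position 0: "a" => no
  Position 1: "c" => MATCH
  Position 2: "c" => MATCH
  Position 3: "b" => no
  Position 4: "a" => no
  Position 5: "c" => MATCH
  Position 6: "b" => no
  Position 7: "a" => no
  Position 8: "a" => no
Total occurrences: 3

3


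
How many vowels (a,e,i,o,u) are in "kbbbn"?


Input: kbbbn
Checking each character:
  'k' at position 0: consonant
  'b' at position 1: consonant
  'b' at position 2: consonant
  'b' at position 3: consonant
  'n' at position 4: consonant
Total vowels: 0

0


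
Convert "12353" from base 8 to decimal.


Input: "12353" in base 8
Positional expansion:
  Digit '1' (value 1) x 8^4 = 4096
  Digit '2' (value 2) x 8^3 = 1024
  Digit '3' (value 3) x 8^2 = 192
  Digit '5' (value 5) x 8^1 = 40
  Digit '3' (value 3) x 8^0 = 3
Sum = 5355

5355


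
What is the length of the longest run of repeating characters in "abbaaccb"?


Input: "abbaaccb"
Scanning for longest run:
  Position 1 ('b'): new char, reset run to 1
  Position 2 ('b'): continues run of 'b', length=2
  Position 3 ('a'): new char, reset run to 1
  Position 4 ('a'): continues run of 'a', length=2
  Position 5 ('c'): new char, reset run to 1
  Position 6 ('c'): continues run of 'c', length=2
  Position 7 ('b'): new char, reset run to 1
Longest run: 'b' with length 2

2


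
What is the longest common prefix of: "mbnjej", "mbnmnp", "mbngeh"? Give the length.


Words: mbnjej, mbnmnp, mbngeh
  Position 0: all 'm' => match
  Position 1: all 'b' => match
  Position 2: all 'n' => match
  Position 3: ('j', 'm', 'g') => mismatch, stop
LCP = "mbn" (length 3)

3


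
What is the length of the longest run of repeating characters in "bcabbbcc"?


Input: "bcabbbcc"
Scanning for longest run:
  Position 1 ('c'): new char, reset run to 1
  Position 2 ('a'): new char, reset run to 1
  Position 3 ('b'): new char, reset run to 1
  Position 4 ('b'): continues run of 'b', length=2
  Position 5 ('b'): continues run of 'b', length=3
  Position 6 ('c'): new char, reset run to 1
  Position 7 ('c'): continues run of 'c', length=2
Longest run: 'b' with length 3

3


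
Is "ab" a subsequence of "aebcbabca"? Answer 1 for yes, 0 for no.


Check if "ab" is a subsequence of "aebcbabca"
Greedy scan:
  Position 0 ('a'): matches sub[0] = 'a'
  Position 1 ('e'): no match needed
  Position 2 ('b'): matches sub[1] = 'b'
  Position 3 ('c'): no match needed
  Position 4 ('b'): no match needed
  Position 5 ('a'): no match needed
  Position 6 ('b'): no match needed
  Position 7 ('c'): no match needed
  Position 8 ('a'): no match needed
All 2 characters matched => is a subsequence

1


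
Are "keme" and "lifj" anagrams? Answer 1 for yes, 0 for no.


Strings: "keme", "lifj"
Sorted first:  eekm
Sorted second: fijl
Differ at position 0: 'e' vs 'f' => not anagrams

0


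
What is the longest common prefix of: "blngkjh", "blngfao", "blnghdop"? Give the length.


Words: blngkjh, blngfao, blnghdop
  Position 0: all 'b' => match
  Position 1: all 'l' => match
  Position 2: all 'n' => match
  Position 3: all 'g' => match
  Position 4: ('k', 'f', 'h') => mismatch, stop
LCP = "blng" (length 4)

4


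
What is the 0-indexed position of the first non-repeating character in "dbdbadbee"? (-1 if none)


Input: dbdbadbee
Character frequencies:
  'a': 1
  'b': 3
  'd': 3
  'e': 2
Scanning left to right for freq == 1:
  Position 0 ('d'): freq=3, skip
  Position 1 ('b'): freq=3, skip
  Position 2 ('d'): freq=3, skip
  Position 3 ('b'): freq=3, skip
  Position 4 ('a'): unique! => answer = 4

4


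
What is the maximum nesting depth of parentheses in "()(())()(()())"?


Input: "()(())()(()())"
Tracking depth:
  Position 0 '(': depth becomes 1
  Position 1 ')': depth becomes 0
  Position 2 '(': depth becomes 1
  Position 3 '(': depth becomes 2
  Position 4 ')': depth becomes 1
  Position 5 ')': depth becomes 0
  Position 6 '(': depth becomes 1
  Position 7 ')': depth becomes 0
  Position 8 '(': depth becomes 1
  Position 9 '(': depth becomes 2
  Position 10 ')': depth becomes 1
  Position 11 '(': depth becomes 2
  Position 12 ')': depth becomes 1
  Position 13 ')': depth becomes 0
Maximum depth reached: 2

2


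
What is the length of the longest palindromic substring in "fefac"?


Input: "fefac"
Checking substrings for palindromes:
  [0:3] "fef" (len 3) => palindrome
Longest palindromic substring: "fef" with length 3

3


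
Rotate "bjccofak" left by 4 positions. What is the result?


Input: "bjccofak", rotate left by 4
First 4 characters: "bjcc"
Remaining characters: "ofak"
Concatenate remaining + first: "ofak" + "bjcc" = "ofakbjcc"

ofakbjcc


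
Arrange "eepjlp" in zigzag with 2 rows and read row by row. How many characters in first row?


Zigzag "eepjlp" into 2 rows:
Placing characters:
  'e' => row 0
  'e' => row 1
  'p' => row 0
  'j' => row 1
  'l' => row 0
  'p' => row 1
Rows:
  Row 0: "epl"
  Row 1: "ejp"
First row length: 3

3


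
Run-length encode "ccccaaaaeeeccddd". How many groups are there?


Input: ccccaaaaeeeccddd
Scanning for consecutive runs:
  Group 1: 'c' x 4 (positions 0-3)
  Group 2: 'a' x 4 (positions 4-7)
  Group 3: 'e' x 3 (positions 8-10)
  Group 4: 'c' x 2 (positions 11-12)
  Group 5: 'd' x 3 (positions 13-15)
Total groups: 5

5


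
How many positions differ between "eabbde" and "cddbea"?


Comparing "eabbde" and "cddbea" position by position:
  Position 0: 'e' vs 'c' => DIFFER
  Position 1: 'a' vs 'd' => DIFFER
  Position 2: 'b' vs 'd' => DIFFER
  Position 3: 'b' vs 'b' => same
  Position 4: 'd' vs 'e' => DIFFER
  Position 5: 'e' vs 'a' => DIFFER
Positions that differ: 5

5


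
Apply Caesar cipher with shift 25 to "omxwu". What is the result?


Caesar cipher: shift "omxwu" by 25
  'o' (pos 14) + 25 = pos 13 = 'n'
  'm' (pos 12) + 25 = pos 11 = 'l'
  'x' (pos 23) + 25 = pos 22 = 'w'
  'w' (pos 22) + 25 = pos 21 = 'v'
  'u' (pos 20) + 25 = pos 19 = 't'
Result: nlwvt

nlwvt


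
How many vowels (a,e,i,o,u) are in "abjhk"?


Input: abjhk
Checking each character:
  'a' at position 0: vowel (running total: 1)
  'b' at position 1: consonant
  'j' at position 2: consonant
  'h' at position 3: consonant
  'k' at position 4: consonant
Total vowels: 1

1


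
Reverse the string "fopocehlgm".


Input: fopocehlgm
Reading characters right to left:
  Position 9: 'm'
  Position 8: 'g'
  Position 7: 'l'
  Position 6: 'h'
  Position 5: 'e'
  Position 4: 'c'
  Position 3: 'o'
  Position 2: 'p'
  Position 1: 'o'
  Position 0: 'f'
Reversed: mglhecopof

mglhecopof


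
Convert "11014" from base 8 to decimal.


Input: "11014" in base 8
Positional expansion:
  Digit '1' (value 1) x 8^4 = 4096
  Digit '1' (value 1) x 8^3 = 512
  Digit '0' (value 0) x 8^2 = 0
  Digit '1' (value 1) x 8^1 = 8
  Digit '4' (value 4) x 8^0 = 4
Sum = 4620

4620


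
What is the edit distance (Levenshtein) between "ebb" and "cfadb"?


Computing edit distance: "ebb" -> "cfadb"
DP table:
           c    f    a    d    b
      0    1    2    3    4    5
  e   1    1    2    3    4    5
  b   2    2    2    3    4    4
  b   3    3    3    3    4    4
Edit distance = dp[3][5] = 4

4


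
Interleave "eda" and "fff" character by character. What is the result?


Interleaving "eda" and "fff":
  Position 0: 'e' from first, 'f' from second => "ef"
  Position 1: 'd' from first, 'f' from second => "df"
  Position 2: 'a' from first, 'f' from second => "af"
Result: efdfaf

efdfaf


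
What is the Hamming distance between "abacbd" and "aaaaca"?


Comparing "abacbd" and "aaaaca" position by position:
  Position 0: 'a' vs 'a' => same
  Position 1: 'b' vs 'a' => differ
  Position 2: 'a' vs 'a' => same
  Position 3: 'c' vs 'a' => differ
  Position 4: 'b' vs 'c' => differ
  Position 5: 'd' vs 'a' => differ
Total differences (Hamming distance): 4

4


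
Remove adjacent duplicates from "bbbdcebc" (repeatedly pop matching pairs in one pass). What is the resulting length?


Input: bbbdcebc
Stack-based adjacent duplicate removal:
  Read 'b': push. Stack: b
  Read 'b': matches stack top 'b' => pop. Stack: (empty)
  Read 'b': push. Stack: b
  Read 'd': push. Stack: bd
  Read 'c': push. Stack: bdc
  Read 'e': push. Stack: bdce
  Read 'b': push. Stack: bdceb
  Read 'c': push. Stack: bdcebc
Final stack: "bdcebc" (length 6)

6


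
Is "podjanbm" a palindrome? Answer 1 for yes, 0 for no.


Input: podjanbm
Reversed: mbnajdop
  Compare pos 0 ('p') with pos 7 ('m'): MISMATCH
  Compare pos 1 ('o') with pos 6 ('b'): MISMATCH
  Compare pos 2 ('d') with pos 5 ('n'): MISMATCH
  Compare pos 3 ('j') with pos 4 ('a'): MISMATCH
Result: not a palindrome

0


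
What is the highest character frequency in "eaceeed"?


Input: eaceeed
Character counts:
  'a': 1
  'c': 1
  'd': 1
  'e': 4
Maximum frequency: 4

4


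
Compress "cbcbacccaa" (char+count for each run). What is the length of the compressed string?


Input: cbcbacccaa
Runs:
  'c' x 1 => "c1"
  'b' x 1 => "b1"
  'c' x 1 => "c1"
  'b' x 1 => "b1"
  'a' x 1 => "a1"
  'c' x 3 => "c3"
  'a' x 2 => "a2"
Compressed: "c1b1c1b1a1c3a2"
Compressed length: 14

14


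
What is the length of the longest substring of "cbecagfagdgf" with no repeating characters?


Input: "cbecagfagdgf"
Sliding window (track last position of each char):
  Position 0 ('c'): window [0,0] length 1 -- new best
  Position 1 ('b'): window [0,1] length 2 -- new best
  Position 2 ('e'): window [0,2] length 3 -- new best
  Position 3 ('c'): repeat (last at 0), move window start to 1
  Position 3 ('c'): window [1,3] length 3
  Position 4 ('a'): window [1,4] length 4 -- new best
  Position 5 ('g'): window [1,5] length 5 -- new best
  Position 6 ('f'): window [1,6] length 6 -- new best
  Position 7 ('a'): repeat (last at 4), move window start to 5
  Position 7 ('a'): window [5,7] length 3
  Position 8 ('g'): repeat (last at 5), move window start to 6
  Position 8 ('g'): window [6,8] length 3
  Position 9 ('d'): window [6,9] length 4
  Position 10 ('g'): repeat (last at 8), move window start to 9
  Position 10 ('g'): window [9,10] length 2
  Position 11 ('f'): window [9,11] length 3
Longest substring with no repeats: "becagf" with length 6

6


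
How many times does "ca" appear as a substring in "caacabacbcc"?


Searching for "ca" in "caacabacbcc"
Scanning each position:
  Position 0: "ca" => MATCH
  Position 1: "aa" => no
  Position 2: "ac" => no
  Position 3: "ca" => MATCH
  Position 4: "ab" => no
  Position 5: "ba" => no
  Position 6: "ac" => no
  Position 7: "cb" => no
  Position 8: "bc" => no
  Position 9: "cc" => no
Total occurrences: 2

2


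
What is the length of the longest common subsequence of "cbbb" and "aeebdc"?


LCS of "cbbb" and "aeebdc"
DP table:
           a    e    e    b    d    c
      0    0    0    0    0    0    0
  c   0    0    0    0    0    0    1
  b   0    0    0    0    1    1    1
  b   0    0    0    0    1    1    1
  b   0    0    0    0    1    1    1
LCS length = dp[4][6] = 1

1


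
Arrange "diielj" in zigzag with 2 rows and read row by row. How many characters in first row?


Zigzag "diielj" into 2 rows:
Placing characters:
  'd' => row 0
  'i' => row 1
  'i' => row 0
  'e' => row 1
  'l' => row 0
  'j' => row 1
Rows:
  Row 0: "dil"
  Row 1: "iej"
First row length: 3

3


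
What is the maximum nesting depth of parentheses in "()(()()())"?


Input: "()(()()())"
Tracking depth:
  Position 0 '(': depth becomes 1
  Position 1 ')': depth becomes 0
  Position 2 '(': depth becomes 1
  Position 3 '(': depth becomes 2
  Position 4 ')': depth becomes 1
  Position 5 '(': depth becomes 2
  Position 6 ')': depth becomes 1
  Position 7 '(': depth becomes 2
  Position 8 ')': depth becomes 1
  Position 9 ')': depth becomes 0
Maximum depth reached: 2

2


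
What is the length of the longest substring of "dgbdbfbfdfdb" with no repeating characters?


Input: "dgbdbfbfdfdb"
Sliding window (track last position of each char):
  Position 0 ('d'): window [0,0] length 1 -- new best
  Position 1 ('g'): window [0,1] length 2 -- new best
  Position 2 ('b'): window [0,2] length 3 -- new best
  Position 3 ('d'): repeat (last at 0), move window start to 1
  Position 3 ('d'): window [1,3] length 3
  Position 4 ('b'): repeat (last at 2), move window start to 3
  Position 4 ('b'): window [3,4] length 2
  Position 5 ('f'): window [3,5] length 3
  Position 6 ('b'): repeat (last at 4), move window start to 5
  Position 6 ('b'): window [5,6] length 2
  Position 7 ('f'): repeat (last at 5), move window start to 6
  Position 7 ('f'): window [6,7] length 2
  Position 8 ('d'): window [6,8] length 3
  Position 9 ('f'): repeat (last at 7), move window start to 8
  Position 9 ('f'): window [8,9] length 2
  Position 10 ('d'): repeat (last at 8), move window start to 9
  Position 10 ('d'): window [9,10] length 2
  Position 11 ('b'): window [9,11] length 3
Longest substring with no repeats: "dgb" with length 3

3


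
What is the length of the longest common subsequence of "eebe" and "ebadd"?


LCS of "eebe" and "ebadd"
DP table:
           e    b    a    d    d
      0    0    0    0    0    0
  e   0    1    1    1    1    1
  e   0    1    1    1    1    1
  b   0    1    2    2    2    2
  e   0    1    2    2    2    2
LCS length = dp[4][5] = 2

2


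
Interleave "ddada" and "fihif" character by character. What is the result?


Interleaving "ddada" and "fihif":
  Position 0: 'd' from first, 'f' from second => "df"
  Position 1: 'd' from first, 'i' from second => "di"
  Position 2: 'a' from first, 'h' from second => "ah"
  Position 3: 'd' from first, 'i' from second => "di"
  Position 4: 'a' from first, 'f' from second => "af"
Result: dfdiahdiaf

dfdiahdiaf


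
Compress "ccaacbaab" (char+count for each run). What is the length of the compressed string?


Input: ccaacbaab
Runs:
  'c' x 2 => "c2"
  'a' x 2 => "a2"
  'c' x 1 => "c1"
  'b' x 1 => "b1"
  'a' x 2 => "a2"
  'b' x 1 => "b1"
Compressed: "c2a2c1b1a2b1"
Compressed length: 12

12


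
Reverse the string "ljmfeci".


Input: ljmfeci
Reading characters right to left:
  Position 6: 'i'
  Position 5: 'c'
  Position 4: 'e'
  Position 3: 'f'
  Position 2: 'm'
  Position 1: 'j'
  Position 0: 'l'
Reversed: icefmjl

icefmjl


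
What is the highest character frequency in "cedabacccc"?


Input: cedabacccc
Character counts:
  'a': 2
  'b': 1
  'c': 5
  'd': 1
  'e': 1
Maximum frequency: 5

5


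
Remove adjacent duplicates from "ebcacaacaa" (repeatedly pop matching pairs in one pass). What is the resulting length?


Input: ebcacaacaa
Stack-based adjacent duplicate removal:
  Read 'e': push. Stack: e
  Read 'b': push. Stack: eb
  Read 'c': push. Stack: ebc
  Read 'a': push. Stack: ebca
  Read 'c': push. Stack: ebcac
  Read 'a': push. Stack: ebcaca
  Read 'a': matches stack top 'a' => pop. Stack: ebcac
  Read 'c': matches stack top 'c' => pop. Stack: ebca
  Read 'a': matches stack top 'a' => pop. Stack: ebc
  Read 'a': push. Stack: ebca
Final stack: "ebca" (length 4)

4


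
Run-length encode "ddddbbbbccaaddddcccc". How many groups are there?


Input: ddddbbbbccaaddddcccc
Scanning for consecutive runs:
  Group 1: 'd' x 4 (positions 0-3)
  Group 2: 'b' x 4 (positions 4-7)
  Group 3: 'c' x 2 (positions 8-9)
  Group 4: 'a' x 2 (positions 10-11)
  Group 5: 'd' x 4 (positions 12-15)
  Group 6: 'c' x 4 (positions 16-19)
Total groups: 6

6


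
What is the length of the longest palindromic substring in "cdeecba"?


Input: "cdeecba"
Checking substrings for palindromes:
  [2:4] "ee" (len 2) => palindrome
Longest palindromic substring: "ee" with length 2

2


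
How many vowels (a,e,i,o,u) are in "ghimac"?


Input: ghimac
Checking each character:
  'g' at position 0: consonant
  'h' at position 1: consonant
  'i' at position 2: vowel (running total: 1)
  'm' at position 3: consonant
  'a' at position 4: vowel (running total: 2)
  'c' at position 5: consonant
Total vowels: 2

2


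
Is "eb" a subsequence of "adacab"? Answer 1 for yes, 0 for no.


Check if "eb" is a subsequence of "adacab"
Greedy scan:
  Position 0 ('a'): no match needed
  Position 1 ('d'): no match needed
  Position 2 ('a'): no match needed
  Position 3 ('c'): no match needed
  Position 4 ('a'): no match needed
  Position 5 ('b'): no match needed
Only matched 0/2 characters => not a subsequence

0


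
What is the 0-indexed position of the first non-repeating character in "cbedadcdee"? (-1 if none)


Input: cbedadcdee
Character frequencies:
  'a': 1
  'b': 1
  'c': 2
  'd': 3
  'e': 3
Scanning left to right for freq == 1:
  Position 0 ('c'): freq=2, skip
  Position 1 ('b'): unique! => answer = 1

1


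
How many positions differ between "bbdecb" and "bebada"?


Comparing "bbdecb" and "bebada" position by position:
  Position 0: 'b' vs 'b' => same
  Position 1: 'b' vs 'e' => DIFFER
  Position 2: 'd' vs 'b' => DIFFER
  Position 3: 'e' vs 'a' => DIFFER
  Position 4: 'c' vs 'd' => DIFFER
  Position 5: 'b' vs 'a' => DIFFER
Positions that differ: 5

5


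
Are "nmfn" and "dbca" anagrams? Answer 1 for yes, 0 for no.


Strings: "nmfn", "dbca"
Sorted first:  fmnn
Sorted second: abcd
Differ at position 0: 'f' vs 'a' => not anagrams

0


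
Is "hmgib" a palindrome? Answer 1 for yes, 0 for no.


Input: hmgib
Reversed: bigmh
  Compare pos 0 ('h') with pos 4 ('b'): MISMATCH
  Compare pos 1 ('m') with pos 3 ('i'): MISMATCH
Result: not a palindrome

0


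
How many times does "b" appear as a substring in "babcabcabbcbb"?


Searching for "b" in "babcabcabbcbb"
Scanning each position:
  Position 0: "b" => MATCH
  Position 1: "a" => no
  Position 2: "b" => MATCH
  Position 3: "c" => no
  Position 4: "a" => no
  Position 5: "b" => MATCH
  Position 6: "c" => no
  Position 7: "a" => no
  Position 8: "b" => MATCH
  Position 9: "b" => MATCH
  Position 10: "c" => no
  Position 11: "b" => MATCH
  Position 12: "b" => MATCH
Total occurrences: 7

7


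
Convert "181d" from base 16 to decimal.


Input: "181d" in base 16
Positional expansion:
  Digit '1' (value 1) x 16^3 = 4096
  Digit '8' (value 8) x 16^2 = 2048
  Digit '1' (value 1) x 16^1 = 16
  Digit 'd' (value 13) x 16^0 = 13
Sum = 6173

6173


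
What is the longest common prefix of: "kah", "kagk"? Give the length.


Words: kah, kagk
  Position 0: all 'k' => match
  Position 1: all 'a' => match
  Position 2: ('h', 'g') => mismatch, stop
LCP = "ka" (length 2)

2


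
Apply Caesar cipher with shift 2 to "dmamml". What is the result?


Caesar cipher: shift "dmamml" by 2
  'd' (pos 3) + 2 = pos 5 = 'f'
  'm' (pos 12) + 2 = pos 14 = 'o'
  'a' (pos 0) + 2 = pos 2 = 'c'
  'm' (pos 12) + 2 = pos 14 = 'o'
  'm' (pos 12) + 2 = pos 14 = 'o'
  'l' (pos 11) + 2 = pos 13 = 'n'
Result: focoon

focoon


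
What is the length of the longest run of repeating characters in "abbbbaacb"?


Input: "abbbbaacb"
Scanning for longest run:
  Position 1 ('b'): new char, reset run to 1
  Position 2 ('b'): continues run of 'b', length=2
  Position 3 ('b'): continues run of 'b', length=3
  Position 4 ('b'): continues run of 'b', length=4
  Position 5 ('a'): new char, reset run to 1
  Position 6 ('a'): continues run of 'a', length=2
  Position 7 ('c'): new char, reset run to 1
  Position 8 ('b'): new char, reset run to 1
Longest run: 'b' with length 4

4


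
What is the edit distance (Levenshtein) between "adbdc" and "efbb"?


Computing edit distance: "adbdc" -> "efbb"
DP table:
           e    f    b    b
      0    1    2    3    4
  a   1    1    2    3    4
  d   2    2    2    3    4
  b   3    3    3    2    3
  d   4    4    4    3    3
  c   5    5    5    4    4
Edit distance = dp[5][4] = 4

4


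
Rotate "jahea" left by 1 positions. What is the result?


Input: "jahea", rotate left by 1
First 1 characters: "j"
Remaining characters: "ahea"
Concatenate remaining + first: "ahea" + "j" = "aheaj"

aheaj


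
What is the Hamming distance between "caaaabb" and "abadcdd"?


Comparing "caaaabb" and "abadcdd" position by position:
  Position 0: 'c' vs 'a' => differ
  Position 1: 'a' vs 'b' => differ
  Position 2: 'a' vs 'a' => same
  Position 3: 'a' vs 'd' => differ
  Position 4: 'a' vs 'c' => differ
  Position 5: 'b' vs 'd' => differ
  Position 6: 'b' vs 'd' => differ
Total differences (Hamming distance): 6

6


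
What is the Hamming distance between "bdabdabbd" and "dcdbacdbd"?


Comparing "bdabdabbd" and "dcdbacdbd" position by position:
  Position 0: 'b' vs 'd' => differ
  Position 1: 'd' vs 'c' => differ
  Position 2: 'a' vs 'd' => differ
  Position 3: 'b' vs 'b' => same
  Position 4: 'd' vs 'a' => differ
  Position 5: 'a' vs 'c' => differ
  Position 6: 'b' vs 'd' => differ
  Position 7: 'b' vs 'b' => same
  Position 8: 'd' vs 'd' => same
Total differences (Hamming distance): 6

6


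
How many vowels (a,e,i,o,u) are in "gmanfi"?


Input: gmanfi
Checking each character:
  'g' at position 0: consonant
  'm' at position 1: consonant
  'a' at position 2: vowel (running total: 1)
  'n' at position 3: consonant
  'f' at position 4: consonant
  'i' at position 5: vowel (running total: 2)
Total vowels: 2

2


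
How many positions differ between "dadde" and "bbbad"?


Comparing "dadde" and "bbbad" position by position:
  Position 0: 'd' vs 'b' => DIFFER
  Position 1: 'a' vs 'b' => DIFFER
  Position 2: 'd' vs 'b' => DIFFER
  Position 3: 'd' vs 'a' => DIFFER
  Position 4: 'e' vs 'd' => DIFFER
Positions that differ: 5

5


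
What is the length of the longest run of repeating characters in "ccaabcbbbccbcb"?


Input: "ccaabcbbbccbcb"
Scanning for longest run:
  Position 1 ('c'): continues run of 'c', length=2
  Position 2 ('a'): new char, reset run to 1
  Position 3 ('a'): continues run of 'a', length=2
  Position 4 ('b'): new char, reset run to 1
  Position 5 ('c'): new char, reset run to 1
  Position 6 ('b'): new char, reset run to 1
  Position 7 ('b'): continues run of 'b', length=2
  Position 8 ('b'): continues run of 'b', length=3
  Position 9 ('c'): new char, reset run to 1
  Position 10 ('c'): continues run of 'c', length=2
  Position 11 ('b'): new char, reset run to 1
  Position 12 ('c'): new char, reset run to 1
  Position 13 ('b'): new char, reset run to 1
Longest run: 'b' with length 3

3


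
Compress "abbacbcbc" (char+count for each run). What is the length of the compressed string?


Input: abbacbcbc
Runs:
  'a' x 1 => "a1"
  'b' x 2 => "b2"
  'a' x 1 => "a1"
  'c' x 1 => "c1"
  'b' x 1 => "b1"
  'c' x 1 => "c1"
  'b' x 1 => "b1"
  'c' x 1 => "c1"
Compressed: "a1b2a1c1b1c1b1c1"
Compressed length: 16

16


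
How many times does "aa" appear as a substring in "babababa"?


Searching for "aa" in "babababa"
Scanning each position:
  Position 0: "ba" => no
  Position 1: "ab" => no
  Position 2: "ba" => no
  Position 3: "ab" => no
  Position 4: "ba" => no
  Position 5: "ab" => no
  Position 6: "ba" => no
Total occurrences: 0

0


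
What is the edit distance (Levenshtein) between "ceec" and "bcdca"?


Computing edit distance: "ceec" -> "bcdca"
DP table:
           b    c    d    c    a
      0    1    2    3    4    5
  c   1    1    1    2    3    4
  e   2    2    2    2    3    4
  e   3    3    3    3    3    4
  c   4    4    3    4    3    4
Edit distance = dp[4][5] = 4

4


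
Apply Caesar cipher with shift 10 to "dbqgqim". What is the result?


Caesar cipher: shift "dbqgqim" by 10
  'd' (pos 3) + 10 = pos 13 = 'n'
  'b' (pos 1) + 10 = pos 11 = 'l'
  'q' (pos 16) + 10 = pos 0 = 'a'
  'g' (pos 6) + 10 = pos 16 = 'q'
  'q' (pos 16) + 10 = pos 0 = 'a'
  'i' (pos 8) + 10 = pos 18 = 's'
  'm' (pos 12) + 10 = pos 22 = 'w'
Result: nlaqasw

nlaqasw


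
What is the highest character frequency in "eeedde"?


Input: eeedde
Character counts:
  'd': 2
  'e': 4
Maximum frequency: 4

4


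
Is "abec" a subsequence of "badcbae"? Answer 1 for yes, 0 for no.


Check if "abec" is a subsequence of "badcbae"
Greedy scan:
  Position 0 ('b'): no match needed
  Position 1 ('a'): matches sub[0] = 'a'
  Position 2 ('d'): no match needed
  Position 3 ('c'): no match needed
  Position 4 ('b'): matches sub[1] = 'b'
  Position 5 ('a'): no match needed
  Position 6 ('e'): matches sub[2] = 'e'
Only matched 3/4 characters => not a subsequence

0


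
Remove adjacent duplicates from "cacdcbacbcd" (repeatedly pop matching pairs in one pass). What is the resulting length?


Input: cacdcbacbcd
Stack-based adjacent duplicate removal:
  Read 'c': push. Stack: c
  Read 'a': push. Stack: ca
  Read 'c': push. Stack: cac
  Read 'd': push. Stack: cacd
  Read 'c': push. Stack: cacdc
  Read 'b': push. Stack: cacdcb
  Read 'a': push. Stack: cacdcba
  Read 'c': push. Stack: cacdcbac
  Read 'b': push. Stack: cacdcbacb
  Read 'c': push. Stack: cacdcbacbc
  Read 'd': push. Stack: cacdcbacbcd
Final stack: "cacdcbacbcd" (length 11)

11


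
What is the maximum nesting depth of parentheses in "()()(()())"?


Input: "()()(()())"
Tracking depth:
  Position 0 '(': depth becomes 1
  Position 1 ')': depth becomes 0
  Position 2 '(': depth becomes 1
  Position 3 ')': depth becomes 0
  Position 4 '(': depth becomes 1
  Position 5 '(': depth becomes 2
  Position 6 ')': depth becomes 1
  Position 7 '(': depth becomes 2
  Position 8 ')': depth becomes 1
  Position 9 ')': depth becomes 0
Maximum depth reached: 2

2


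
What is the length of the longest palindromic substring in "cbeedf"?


Input: "cbeedf"
Checking substrings for palindromes:
  [2:4] "ee" (len 2) => palindrome
Longest palindromic substring: "ee" with length 2

2


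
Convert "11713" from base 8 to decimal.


Input: "11713" in base 8
Positional expansion:
  Digit '1' (value 1) x 8^4 = 4096
  Digit '1' (value 1) x 8^3 = 512
  Digit '7' (value 7) x 8^2 = 448
  Digit '1' (value 1) x 8^1 = 8
  Digit '3' (value 3) x 8^0 = 3
Sum = 5067

5067


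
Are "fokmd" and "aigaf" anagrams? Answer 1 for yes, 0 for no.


Strings: "fokmd", "aigaf"
Sorted first:  dfkmo
Sorted second: aafgi
Differ at position 0: 'd' vs 'a' => not anagrams

0


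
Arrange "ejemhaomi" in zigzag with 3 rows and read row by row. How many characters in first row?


Zigzag "ejemhaomi" into 3 rows:
Placing characters:
  'e' => row 0
  'j' => row 1
  'e' => row 2
  'm' => row 1
  'h' => row 0
  'a' => row 1
  'o' => row 2
  'm' => row 1
  'i' => row 0
Rows:
  Row 0: "ehi"
  Row 1: "jmam"
  Row 2: "eo"
First row length: 3

3


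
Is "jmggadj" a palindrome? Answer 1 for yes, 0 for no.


Input: jmggadj
Reversed: jdaggmj
  Compare pos 0 ('j') with pos 6 ('j'): match
  Compare pos 1 ('m') with pos 5 ('d'): MISMATCH
  Compare pos 2 ('g') with pos 4 ('a'): MISMATCH
Result: not a palindrome

0


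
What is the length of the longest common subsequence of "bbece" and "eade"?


LCS of "bbece" and "eade"
DP table:
           e    a    d    e
      0    0    0    0    0
  b   0    0    0    0    0
  b   0    0    0    0    0
  e   0    1    1    1    1
  c   0    1    1    1    1
  e   0    1    1    1    2
LCS length = dp[5][4] = 2

2


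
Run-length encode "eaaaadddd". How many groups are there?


Input: eaaaadddd
Scanning for consecutive runs:
  Group 1: 'e' x 1 (positions 0-0)
  Group 2: 'a' x 4 (positions 1-4)
  Group 3: 'd' x 4 (positions 5-8)
Total groups: 3

3


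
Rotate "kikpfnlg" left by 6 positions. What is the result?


Input: "kikpfnlg", rotate left by 6
First 6 characters: "kikpfn"
Remaining characters: "lg"
Concatenate remaining + first: "lg" + "kikpfn" = "lgkikpfn"

lgkikpfn


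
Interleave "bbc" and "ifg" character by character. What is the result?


Interleaving "bbc" and "ifg":
  Position 0: 'b' from first, 'i' from second => "bi"
  Position 1: 'b' from first, 'f' from second => "bf"
  Position 2: 'c' from first, 'g' from second => "cg"
Result: bibfcg

bibfcg


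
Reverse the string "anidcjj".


Input: anidcjj
Reading characters right to left:
  Position 6: 'j'
  Position 5: 'j'
  Position 4: 'c'
  Position 3: 'd'
  Position 2: 'i'
  Position 1: 'n'
  Position 0: 'a'
Reversed: jjcdina

jjcdina


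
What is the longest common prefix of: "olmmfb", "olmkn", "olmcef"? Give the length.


Words: olmmfb, olmkn, olmcef
  Position 0: all 'o' => match
  Position 1: all 'l' => match
  Position 2: all 'm' => match
  Position 3: ('m', 'k', 'c') => mismatch, stop
LCP = "olm" (length 3)

3


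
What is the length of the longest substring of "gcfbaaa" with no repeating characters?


Input: "gcfbaaa"
Sliding window (track last position of each char):
  Position 0 ('g'): window [0,0] length 1 -- new best
  Position 1 ('c'): window [0,1] length 2 -- new best
  Position 2 ('f'): window [0,2] length 3 -- new best
  Position 3 ('b'): window [0,3] length 4 -- new best
  Position 4 ('a'): window [0,4] length 5 -- new best
  Position 5 ('a'): repeat (last at 4), move window start to 5
  Position 5 ('a'): window [5,5] length 1
  Position 6 ('a'): repeat (last at 5), move window start to 6
  Position 6 ('a'): window [6,6] length 1
Longest substring with no repeats: "gcfba" with length 5

5


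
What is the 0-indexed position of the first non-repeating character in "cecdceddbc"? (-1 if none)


Input: cecdceddbc
Character frequencies:
  'b': 1
  'c': 4
  'd': 3
  'e': 2
Scanning left to right for freq == 1:
  Position 0 ('c'): freq=4, skip
  Position 1 ('e'): freq=2, skip
  Position 2 ('c'): freq=4, skip
  Position 3 ('d'): freq=3, skip
  Position 4 ('c'): freq=4, skip
  Position 5 ('e'): freq=2, skip
  Position 6 ('d'): freq=3, skip
  Position 7 ('d'): freq=3, skip
  Position 8 ('b'): unique! => answer = 8

8


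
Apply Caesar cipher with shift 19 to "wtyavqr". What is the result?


Caesar cipher: shift "wtyavqr" by 19
  'w' (pos 22) + 19 = pos 15 = 'p'
  't' (pos 19) + 19 = pos 12 = 'm'
  'y' (pos 24) + 19 = pos 17 = 'r'
  'a' (pos 0) + 19 = pos 19 = 't'
  'v' (pos 21) + 19 = pos 14 = 'o'
  'q' (pos 16) + 19 = pos 9 = 'j'
  'r' (pos 17) + 19 = pos 10 = 'k'
Result: pmrtojk

pmrtojk


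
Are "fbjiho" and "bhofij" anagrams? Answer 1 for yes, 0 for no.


Strings: "fbjiho", "bhofij"
Sorted first:  bfhijo
Sorted second: bfhijo
Sorted forms match => anagrams

1


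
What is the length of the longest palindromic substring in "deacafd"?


Input: "deacafd"
Checking substrings for palindromes:
  [2:5] "aca" (len 3) => palindrome
Longest palindromic substring: "aca" with length 3

3


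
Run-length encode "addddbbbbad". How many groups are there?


Input: addddbbbbad
Scanning for consecutive runs:
  Group 1: 'a' x 1 (positions 0-0)
  Group 2: 'd' x 4 (positions 1-4)
  Group 3: 'b' x 4 (positions 5-8)
  Group 4: 'a' x 1 (positions 9-9)
  Group 5: 'd' x 1 (positions 10-10)
Total groups: 5

5


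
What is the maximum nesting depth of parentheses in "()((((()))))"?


Input: "()((((()))))"
Tracking depth:
  Position 0 '(': depth becomes 1
  Position 1 ')': depth becomes 0
  Position 2 '(': depth becomes 1
  Position 3 '(': depth becomes 2
  Position 4 '(': depth becomes 3
  Position 5 '(': depth becomes 4
  Position 6 '(': depth becomes 5
  Position 7 ')': depth becomes 4
  Position 8 ')': depth becomes 3
  Position 9 ')': depth becomes 2
  Position 10 ')': depth becomes 1
  Position 11 ')': depth becomes 0
Maximum depth reached: 5

5


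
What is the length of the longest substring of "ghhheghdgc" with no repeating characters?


Input: "ghhheghdgc"
Sliding window (track last position of each char):
  Position 0 ('g'): window [0,0] length 1 -- new best
  Position 1 ('h'): window [0,1] length 2 -- new best
  Position 2 ('h'): repeat (last at 1), move window start to 2
  Position 2 ('h'): window [2,2] length 1
  Position 3 ('h'): repeat (last at 2), move window start to 3
  Position 3 ('h'): window [3,3] length 1
  Position 4 ('e'): window [3,4] length 2
  Position 5 ('g'): window [3,5] length 3 -- new best
  Position 6 ('h'): repeat (last at 3), move window start to 4
  Position 6 ('h'): window [4,6] length 3
  Position 7 ('d'): window [4,7] length 4 -- new best
  Position 8 ('g'): repeat (last at 5), move window start to 6
  Position 8 ('g'): window [6,8] length 3
  Position 9 ('c'): window [6,9] length 4
Longest substring with no repeats: "eghd" with length 4

4
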